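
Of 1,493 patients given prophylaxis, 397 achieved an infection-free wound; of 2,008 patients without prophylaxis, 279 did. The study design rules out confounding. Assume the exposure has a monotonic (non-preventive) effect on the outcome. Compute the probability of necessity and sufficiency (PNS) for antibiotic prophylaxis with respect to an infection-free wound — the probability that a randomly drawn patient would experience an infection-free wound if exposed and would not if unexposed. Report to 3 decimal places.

p₁ = P(outcome | exposed) = 397/1493 = 0.26591
p₀ = P(outcome | unexposed) = 279/2008 = 0.13894
Under exogeneity and monotonicity, PNS = p₁ − p₀.
PNS = 0.26591 − 0.13894 = 0.12696

PNS ≈ 0.127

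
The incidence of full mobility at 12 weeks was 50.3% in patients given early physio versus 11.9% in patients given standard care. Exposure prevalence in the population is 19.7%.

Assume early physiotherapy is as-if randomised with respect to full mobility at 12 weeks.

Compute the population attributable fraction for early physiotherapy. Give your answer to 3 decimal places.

p₁ = 0.503, p₀ = 0.119.
Overall risk P(Y=1) = π·p₁ + (1−π)·p₀ = 0.197×0.503 + 0.803×0.119 = 0.19465.
Under exogeneity, PAF = [P(Y=1) − p₀] / P(Y=1).
PAF = (0.19465 − 0.119) / 0.19465 ≈ 0.3886

PAF ≈ 0.389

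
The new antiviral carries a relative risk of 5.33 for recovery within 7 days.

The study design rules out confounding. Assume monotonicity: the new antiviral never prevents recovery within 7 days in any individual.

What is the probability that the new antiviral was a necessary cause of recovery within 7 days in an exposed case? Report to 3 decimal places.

Under exogeneity and monotonicity, PN = (RR − 1) / RR = 1 − 1/RR.
PN = (5.33 − 1) / 5.33 = 4.33 / 5.33 ≈ 0.8124

PN ≈ 0.812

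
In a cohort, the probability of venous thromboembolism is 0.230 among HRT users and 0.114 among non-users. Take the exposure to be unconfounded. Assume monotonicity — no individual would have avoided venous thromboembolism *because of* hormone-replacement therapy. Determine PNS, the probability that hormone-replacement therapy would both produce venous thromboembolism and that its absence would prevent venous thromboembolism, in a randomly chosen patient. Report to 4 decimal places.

PNS ≈ 0.1160

Let p₁ = 0.23, p₀ = 0.114.
Under exogeneity and monotonicity, PNS = p₁ − p₀.
PNS = 0.23 − 0.114 = 0.116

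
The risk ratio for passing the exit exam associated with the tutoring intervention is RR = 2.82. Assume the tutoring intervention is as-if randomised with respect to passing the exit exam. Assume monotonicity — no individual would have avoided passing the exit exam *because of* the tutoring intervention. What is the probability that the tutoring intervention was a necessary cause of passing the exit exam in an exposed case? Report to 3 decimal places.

PN ≈ 0.645

Under exogeneity and monotonicity, PN = (RR − 1) / RR = 1 − 1/RR.
PN = (2.82 − 1) / 2.82 = 1.82 / 2.82 ≈ 0.6454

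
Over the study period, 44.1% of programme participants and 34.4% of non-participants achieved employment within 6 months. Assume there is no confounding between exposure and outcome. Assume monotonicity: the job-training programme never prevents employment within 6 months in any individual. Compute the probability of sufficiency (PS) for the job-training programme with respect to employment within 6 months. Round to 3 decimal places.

p₁ = 0.441, p₀ = 0.344.
Under exogeneity and monotonicity, PS = (p₁ − p₀) / (1 − p₀).
PS = (0.441 − 0.344) / (1 − 0.344) = 0.097 / 0.656 ≈ 0.1479

PS ≈ 0.148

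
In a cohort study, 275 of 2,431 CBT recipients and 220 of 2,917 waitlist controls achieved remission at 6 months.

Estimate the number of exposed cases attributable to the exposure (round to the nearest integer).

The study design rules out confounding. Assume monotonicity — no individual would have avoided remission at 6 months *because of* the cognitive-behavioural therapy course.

about 92 cases

p₁ = P(outcome | exposed) = 275/2431 = 0.11312
p₀ = P(outcome | unexposed) = 220/2917 = 0.07542
PN = (p₁ − p₀)/p₁ = (0.11312 − 0.07542) / 0.11312 ≈ 0.33329.
Attributable cases ≈ PN × (exposed cases) = 0.33329 × 275 ≈ 91.65.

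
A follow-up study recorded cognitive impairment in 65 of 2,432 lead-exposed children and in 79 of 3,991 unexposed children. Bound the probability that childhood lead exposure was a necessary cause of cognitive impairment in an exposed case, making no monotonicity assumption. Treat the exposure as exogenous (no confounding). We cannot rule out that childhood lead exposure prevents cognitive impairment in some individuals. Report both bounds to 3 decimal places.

p₁ = P(outcome | exposed) = 65/2432 = 0.026727
p₀ = P(outcome | unexposed) = 79/3991 = 0.019795
Under exogeneity alone the bounds on PN are max{0,(p₁−p₀)/p₁} ≤ PN ≤ min{1,(1−p₀)/p₁}.
  lower = (p₁ − p₀)/p₁ = 0.0069324 / 0.026727 ≈ 0.2594
  upper = min{1, (1 − p₀)/p₁} = 0.98021 / 0.026727 ≈ 36.6748 → capped at 1

0.259 ≤ PN ≤ 1.000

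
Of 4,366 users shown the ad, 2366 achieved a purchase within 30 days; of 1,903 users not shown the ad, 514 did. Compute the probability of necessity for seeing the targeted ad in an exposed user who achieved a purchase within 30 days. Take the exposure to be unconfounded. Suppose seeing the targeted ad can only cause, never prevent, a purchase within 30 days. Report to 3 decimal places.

p₁ = P(outcome | exposed) = 2366/4366 = 0.54191
p₀ = P(outcome | unexposed) = 514/1903 = 0.2701
Under exogeneity and monotonicity, PN = (p₁ − p₀) / p₁.
PN = (0.54191 − 0.2701) / 0.54191 = 0.27181 / 0.54191 ≈ 0.5016

PN ≈ 0.502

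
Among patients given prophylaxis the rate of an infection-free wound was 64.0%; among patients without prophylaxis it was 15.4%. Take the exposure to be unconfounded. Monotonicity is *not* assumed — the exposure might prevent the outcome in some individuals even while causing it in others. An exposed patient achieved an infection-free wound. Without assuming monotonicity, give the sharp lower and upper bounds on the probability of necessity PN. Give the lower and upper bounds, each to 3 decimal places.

p₁ = 0.64, p₀ = 0.154.
Under exogeneity alone the bounds on PN are max{0,(p₁−p₀)/p₁} ≤ PN ≤ min{1,(1−p₀)/p₁}.
  lower = (p₁ − p₀)/p₁ = 0.486 / 0.64 ≈ 0.7594
  upper = min{1, (1 − p₀)/p₁} = 0.846 / 0.64 ≈ 1.3219 → capped at 1

0.759 ≤ PN ≤ 1.000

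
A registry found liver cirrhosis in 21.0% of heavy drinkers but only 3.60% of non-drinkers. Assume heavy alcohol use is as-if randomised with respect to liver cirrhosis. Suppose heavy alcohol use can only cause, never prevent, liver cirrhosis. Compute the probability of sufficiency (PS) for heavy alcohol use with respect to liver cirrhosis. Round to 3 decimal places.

p₁ = 0.21, p₀ = 0.036.
Under exogeneity and monotonicity, PS = (p₁ − p₀) / (1 − p₀).
PS = (0.21 − 0.036) / (1 − 0.036) = 0.174 / 0.964 ≈ 0.1805

PS ≈ 0.180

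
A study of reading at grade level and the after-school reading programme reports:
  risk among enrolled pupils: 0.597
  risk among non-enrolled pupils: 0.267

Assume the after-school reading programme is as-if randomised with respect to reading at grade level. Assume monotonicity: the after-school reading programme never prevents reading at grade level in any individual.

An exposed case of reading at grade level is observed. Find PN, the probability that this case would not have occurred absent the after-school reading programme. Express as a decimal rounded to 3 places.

Let p₁ = 0.597, p₀ = 0.267.
Under exogeneity and monotonicity, PN = (p₁ − p₀) / p₁.
PN = (0.597 − 0.267) / 0.597 = 0.33 / 0.597 ≈ 0.5528

PN ≈ 0.553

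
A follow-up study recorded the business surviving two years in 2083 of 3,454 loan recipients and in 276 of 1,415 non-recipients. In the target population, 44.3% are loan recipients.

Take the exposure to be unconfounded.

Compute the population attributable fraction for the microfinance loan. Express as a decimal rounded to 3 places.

p₁ = P(outcome | exposed) = 2083/3454 = 0.60307
p₀ = P(outcome | unexposed) = 276/1415 = 0.19505
Overall risk P(Y=1) = π·p₁ + (1−π)·p₀ = 0.443×0.60307 + 0.557×0.19505 = 0.3758.
Under exogeneity, PAF = [P(Y=1) − p₀] / P(Y=1).
PAF = (0.3758 − 0.19505) / 0.3758 ≈ 0.4810

PAF ≈ 0.481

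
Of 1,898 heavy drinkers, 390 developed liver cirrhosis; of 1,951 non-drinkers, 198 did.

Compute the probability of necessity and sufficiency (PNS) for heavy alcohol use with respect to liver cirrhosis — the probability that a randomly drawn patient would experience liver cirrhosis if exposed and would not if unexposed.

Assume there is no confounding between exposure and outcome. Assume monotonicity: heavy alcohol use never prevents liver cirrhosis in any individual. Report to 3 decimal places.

p₁ = P(outcome | exposed) = 390/1898 = 0.20548
p₀ = P(outcome | unexposed) = 198/1951 = 0.10149
Under exogeneity and monotonicity, PNS = p₁ − p₀.
PNS = 0.20548 − 0.10149 = 0.10399

PNS ≈ 0.104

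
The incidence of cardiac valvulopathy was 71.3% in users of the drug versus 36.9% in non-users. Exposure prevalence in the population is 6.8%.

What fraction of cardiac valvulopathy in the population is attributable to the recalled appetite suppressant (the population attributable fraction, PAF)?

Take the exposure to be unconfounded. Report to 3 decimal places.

PAF ≈ 0.060

p₁ = 0.713, p₀ = 0.369.
Overall risk P(Y=1) = π·p₁ + (1−π)·p₀ = 0.068×0.713 + 0.932×0.369 = 0.39239.
Under exogeneity, PAF = [P(Y=1) − p₀] / P(Y=1).
PAF = (0.39239 − 0.369) / 0.39239 ≈ 0.0596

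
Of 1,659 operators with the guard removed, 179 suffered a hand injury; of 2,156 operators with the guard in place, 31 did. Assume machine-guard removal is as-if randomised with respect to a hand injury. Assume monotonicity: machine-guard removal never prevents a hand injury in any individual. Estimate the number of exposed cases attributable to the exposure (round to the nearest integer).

p₁ = P(outcome | exposed) = 179/1659 = 0.1079
p₀ = P(outcome | unexposed) = 31/2156 = 0.014378
PN = (p₁ − p₀)/p₁ = (0.1079 − 0.014378) / 0.1079 ≈ 0.86674.
Attributable cases ≈ PN × (exposed cases) = 0.86674 × 179 ≈ 155.15.

about 155 cases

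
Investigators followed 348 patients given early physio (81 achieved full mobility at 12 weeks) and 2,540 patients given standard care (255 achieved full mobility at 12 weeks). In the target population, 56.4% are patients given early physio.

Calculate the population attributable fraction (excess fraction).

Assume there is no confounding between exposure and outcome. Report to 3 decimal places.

PAF ≈ 0.426

p₁ = P(outcome | exposed) = 81/348 = 0.23276
p₀ = P(outcome | unexposed) = 255/2540 = 0.10039
Overall risk P(Y=1) = π·p₁ + (1−π)·p₀ = 0.564×0.23276 + 0.436×0.10039 = 0.17505.
Under exogeneity, PAF = [P(Y=1) − p₀] / P(Y=1).
PAF = (0.17505 − 0.10039) / 0.17505 ≈ 0.4265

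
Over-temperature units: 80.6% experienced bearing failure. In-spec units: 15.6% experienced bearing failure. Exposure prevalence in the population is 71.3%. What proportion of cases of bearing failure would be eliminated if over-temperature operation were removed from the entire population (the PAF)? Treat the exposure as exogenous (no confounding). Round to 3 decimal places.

p₁ = 0.806, p₀ = 0.156.
Overall risk P(Y=1) = π·p₁ + (1−π)·p₀ = 0.713×0.806 + 0.287×0.156 = 0.61945.
Under exogeneity, PAF = [P(Y=1) − p₀] / P(Y=1).
PAF = (0.61945 − 0.156) / 0.61945 ≈ 0.7482

PAF ≈ 0.748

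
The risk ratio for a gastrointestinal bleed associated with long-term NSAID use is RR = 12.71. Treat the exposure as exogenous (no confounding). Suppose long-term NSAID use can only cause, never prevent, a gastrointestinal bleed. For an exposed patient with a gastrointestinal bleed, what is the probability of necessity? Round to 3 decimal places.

Under exogeneity and monotonicity, PN = (RR − 1) / RR = 1 − 1/RR.
PN = (12.71 − 1) / 12.71 = 11.71 / 12.71 ≈ 0.9213

PN ≈ 0.921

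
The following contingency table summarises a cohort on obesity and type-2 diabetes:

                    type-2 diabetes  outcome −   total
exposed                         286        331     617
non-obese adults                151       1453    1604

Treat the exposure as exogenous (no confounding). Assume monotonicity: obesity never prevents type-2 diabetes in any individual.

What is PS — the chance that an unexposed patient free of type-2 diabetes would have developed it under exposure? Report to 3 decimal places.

PS ≈ 0.408

p₁ = P(outcome | exposed) = 286/617 = 0.46353
p₀ = P(outcome | unexposed) = 151/1604 = 0.09414
Under exogeneity and monotonicity, PS = (p₁ − p₀)/(1 − p₀).
PS = (0.46353 − 0.09414) / 0.90586 ≈ 0.4078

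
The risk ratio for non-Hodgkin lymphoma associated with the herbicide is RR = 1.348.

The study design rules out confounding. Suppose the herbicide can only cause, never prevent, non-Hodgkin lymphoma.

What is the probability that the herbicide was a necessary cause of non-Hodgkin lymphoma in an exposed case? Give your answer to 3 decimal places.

Under exogeneity and monotonicity, PN = (RR − 1) / RR = 1 − 1/RR.
PN = (1.348 − 1) / 1.348 = 0.348 / 1.348 ≈ 0.2582

PN ≈ 0.258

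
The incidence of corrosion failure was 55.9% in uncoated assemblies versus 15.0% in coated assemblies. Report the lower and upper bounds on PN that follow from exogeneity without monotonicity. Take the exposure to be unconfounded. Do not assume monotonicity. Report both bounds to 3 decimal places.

0.732 ≤ PN ≤ 1.000

p₁ = 0.559, p₀ = 0.15.
Under exogeneity alone the bounds on PN are max{0,(p₁−p₀)/p₁} ≤ PN ≤ min{1,(1−p₀)/p₁}.
  lower = (p₁ − p₀)/p₁ = 0.409 / 0.559 ≈ 0.7317
  upper = min{1, (1 − p₀)/p₁} = 0.85 / 0.559 ≈ 1.5206 → capped at 1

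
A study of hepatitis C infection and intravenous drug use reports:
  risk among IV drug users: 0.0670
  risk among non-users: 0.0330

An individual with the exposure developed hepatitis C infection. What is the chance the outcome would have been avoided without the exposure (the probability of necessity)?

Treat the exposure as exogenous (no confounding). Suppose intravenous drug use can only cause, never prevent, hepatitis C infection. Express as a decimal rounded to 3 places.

Let p₁ = 0.067, p₀ = 0.033.
Under exogeneity and monotonicity, PN = (p₁ − p₀) / p₁.
PN = (0.067 − 0.033) / 0.067 = 0.034 / 0.067 ≈ 0.5075

PN ≈ 0.507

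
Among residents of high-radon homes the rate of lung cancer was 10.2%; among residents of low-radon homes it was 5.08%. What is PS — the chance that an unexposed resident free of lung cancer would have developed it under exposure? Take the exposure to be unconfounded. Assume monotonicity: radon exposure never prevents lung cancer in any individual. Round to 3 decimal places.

PS ≈ 0.054

p₁ = 0.102, p₀ = 0.0508.
Under exogeneity and monotonicity, PS = (p₁ − p₀) / (1 − p₀).
PS = (0.102 − 0.0508) / (1 − 0.0508) = 0.0512 / 0.9492 ≈ 0.0539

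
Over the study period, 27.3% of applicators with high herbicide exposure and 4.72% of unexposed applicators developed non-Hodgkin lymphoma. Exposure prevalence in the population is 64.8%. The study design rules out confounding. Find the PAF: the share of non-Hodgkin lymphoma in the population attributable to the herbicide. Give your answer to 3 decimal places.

PAF ≈ 0.756

p₁ = 0.273, p₀ = 0.0472.
Overall risk P(Y=1) = π·p₁ + (1−π)·p₀ = 0.648×0.273 + 0.352×0.0472 = 0.19352.
Under exogeneity, PAF = [P(Y=1) − p₀] / P(Y=1).
PAF = (0.19352 − 0.0472) / 0.19352 ≈ 0.7561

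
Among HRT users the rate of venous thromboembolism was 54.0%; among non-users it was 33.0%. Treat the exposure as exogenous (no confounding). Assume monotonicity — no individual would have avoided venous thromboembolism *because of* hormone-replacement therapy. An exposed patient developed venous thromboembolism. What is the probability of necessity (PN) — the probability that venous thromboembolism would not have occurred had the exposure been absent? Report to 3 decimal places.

PN ≈ 0.389

p₁ = 0.54, p₀ = 0.33.
Under exogeneity and monotonicity, PN = (p₁ − p₀) / p₁.
PN = (0.54 − 0.33) / 0.54 = 0.21 / 0.54 ≈ 0.3889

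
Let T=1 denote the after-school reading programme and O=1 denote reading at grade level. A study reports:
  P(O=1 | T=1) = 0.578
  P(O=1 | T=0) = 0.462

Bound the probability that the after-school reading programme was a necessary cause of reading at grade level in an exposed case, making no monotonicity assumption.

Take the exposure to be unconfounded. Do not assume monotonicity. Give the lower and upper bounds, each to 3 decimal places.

Let p₁ = 0.578, p₀ = 0.462.
Under exogeneity alone the bounds on PN are max{0,(p₁−p₀)/p₁} ≤ PN ≤ min{1,(1−p₀)/p₁}.
  lower = (p₁ − p₀)/p₁ = 0.116 / 0.578 ≈ 0.2007
  upper = min{1, (1 − p₀)/p₁} = 0.538 / 0.578 ≈ 0.9308

0.201 ≤ PN ≤ 0.931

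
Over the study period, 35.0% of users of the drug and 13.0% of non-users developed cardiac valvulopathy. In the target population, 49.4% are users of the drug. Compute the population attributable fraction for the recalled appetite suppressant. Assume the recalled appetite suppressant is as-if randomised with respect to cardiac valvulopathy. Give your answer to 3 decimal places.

p₁ = 0.35, p₀ = 0.13.
Overall risk P(Y=1) = π·p₁ + (1−π)·p₀ = 0.494×0.35 + 0.506×0.13 = 0.23868.
Under exogeneity, PAF = [P(Y=1) − p₀] / P(Y=1).
PAF = (0.23868 − 0.13) / 0.23868 ≈ 0.4553

PAF ≈ 0.455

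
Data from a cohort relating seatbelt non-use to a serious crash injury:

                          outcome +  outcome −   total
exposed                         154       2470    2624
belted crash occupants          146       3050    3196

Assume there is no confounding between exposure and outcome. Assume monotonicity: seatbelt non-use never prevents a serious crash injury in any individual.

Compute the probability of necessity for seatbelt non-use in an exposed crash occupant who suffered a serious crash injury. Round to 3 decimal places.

PN ≈ 0.222

p₁ = P(outcome | exposed) = 154/2624 = 0.058689
p₀ = P(outcome | unexposed) = 146/3196 = 0.045682
Under exogeneity and monotonicity, PN = (p₁ − p₀)/p₁.
PN = (0.058689 − 0.045682) / 0.058689 ≈ 0.2216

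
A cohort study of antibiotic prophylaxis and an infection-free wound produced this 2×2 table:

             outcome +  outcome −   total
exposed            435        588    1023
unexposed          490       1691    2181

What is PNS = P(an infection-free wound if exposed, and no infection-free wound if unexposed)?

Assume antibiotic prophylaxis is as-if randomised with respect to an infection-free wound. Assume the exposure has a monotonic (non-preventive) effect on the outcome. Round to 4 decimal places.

PNS ≈ 0.2006

p₁ = P(outcome | exposed) = 435/1023 = 0.42522
p₀ = P(outcome | unexposed) = 490/2181 = 0.22467
Under exogeneity and monotonicity, PNS = p₁ − p₀.
PNS = 0.42522 − 0.22467 = 0.20055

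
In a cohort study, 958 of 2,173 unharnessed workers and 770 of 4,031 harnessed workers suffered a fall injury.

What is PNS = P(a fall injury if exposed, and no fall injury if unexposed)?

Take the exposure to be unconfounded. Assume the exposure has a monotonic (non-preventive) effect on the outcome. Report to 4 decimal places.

p₁ = P(outcome | exposed) = 958/2173 = 0.44087
p₀ = P(outcome | unexposed) = 770/4031 = 0.19102
Under exogeneity and monotonicity, PNS = p₁ − p₀.
PNS = 0.44087 − 0.19102 = 0.24985

PNS ≈ 0.2498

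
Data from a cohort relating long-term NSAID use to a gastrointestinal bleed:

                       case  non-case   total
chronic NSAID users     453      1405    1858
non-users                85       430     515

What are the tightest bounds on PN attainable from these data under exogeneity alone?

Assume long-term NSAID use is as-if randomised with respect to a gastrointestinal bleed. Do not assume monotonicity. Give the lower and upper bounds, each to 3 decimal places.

0.323 ≤ PN ≤ 1.000

p₁ = P(outcome | exposed) = 453/1858 = 0.24381
p₀ = P(outcome | unexposed) = 85/515 = 0.16505
Under exogeneity alone the bounds on PN are max{0,(p₁−p₀)/p₁} ≤ PN ≤ min{1,(1−p₀)/p₁}.
  lower = (p₁ − p₀)/p₁ = 0.078762 / 0.24381 ≈ 0.3230
  upper = min{1, (1 − p₀)/p₁} = 0.83495 / 0.24381 ≈ 3.4246 → capped at 1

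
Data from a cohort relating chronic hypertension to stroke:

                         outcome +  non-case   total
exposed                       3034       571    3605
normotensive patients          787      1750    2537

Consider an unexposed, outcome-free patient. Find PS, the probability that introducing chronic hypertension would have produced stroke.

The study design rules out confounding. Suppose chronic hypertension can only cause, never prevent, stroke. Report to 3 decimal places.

p₁ = P(outcome | exposed) = 3034/3605 = 0.84161
p₀ = P(outcome | unexposed) = 787/2537 = 0.31021
Under exogeneity and monotonicity, PS = (p₁ − p₀)/(1 − p₀).
PS = (0.84161 − 0.31021) / 0.68979 ≈ 0.7704

PS ≈ 0.770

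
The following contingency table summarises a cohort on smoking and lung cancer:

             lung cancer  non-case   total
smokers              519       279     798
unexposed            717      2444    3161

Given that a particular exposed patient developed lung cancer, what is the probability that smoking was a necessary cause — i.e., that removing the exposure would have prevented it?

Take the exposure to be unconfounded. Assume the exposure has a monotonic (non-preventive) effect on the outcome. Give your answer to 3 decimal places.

p₁ = P(outcome | exposed) = 519/798 = 0.65038
p₀ = P(outcome | unexposed) = 717/3161 = 0.22683
Under exogeneity and monotonicity, PN = (p₁ − p₀) / p₁.
PN = (0.65038 − 0.22683) / 0.65038 = 0.42355 / 0.65038 ≈ 0.6512

PN ≈ 0.651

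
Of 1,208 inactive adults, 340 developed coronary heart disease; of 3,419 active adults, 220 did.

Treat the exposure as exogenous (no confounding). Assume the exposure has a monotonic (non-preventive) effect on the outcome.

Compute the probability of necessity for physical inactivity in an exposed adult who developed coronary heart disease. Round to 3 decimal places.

PN ≈ 0.771

p₁ = P(outcome | exposed) = 340/1208 = 0.28146
p₀ = P(outcome | unexposed) = 220/3419 = 0.064346
Under exogeneity and monotonicity, PN = (p₁ − p₀) / p₁.
PN = (0.28146 − 0.064346) / 0.28146 = 0.21711 / 0.28146 ≈ 0.7714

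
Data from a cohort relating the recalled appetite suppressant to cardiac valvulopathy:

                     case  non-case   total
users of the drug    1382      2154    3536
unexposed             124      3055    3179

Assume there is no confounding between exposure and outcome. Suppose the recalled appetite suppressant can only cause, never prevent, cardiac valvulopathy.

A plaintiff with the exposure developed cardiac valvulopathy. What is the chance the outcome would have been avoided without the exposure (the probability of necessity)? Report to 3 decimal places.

p₁ = P(outcome | exposed) = 1382/3536 = 0.39084
p₀ = P(outcome | unexposed) = 124/3179 = 0.039006
Under exogeneity and monotonicity, PN = (p₁ − p₀)/p₁.
PN = (0.39084 − 0.039006) / 0.39084 ≈ 0.9002

PN ≈ 0.900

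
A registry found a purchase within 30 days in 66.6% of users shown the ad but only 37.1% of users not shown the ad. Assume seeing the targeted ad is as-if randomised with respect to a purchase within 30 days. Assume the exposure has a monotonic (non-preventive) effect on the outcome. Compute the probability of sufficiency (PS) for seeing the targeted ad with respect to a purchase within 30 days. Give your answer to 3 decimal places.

p₁ = 0.666, p₀ = 0.371.
Under exogeneity and monotonicity, PS = (p₁ − p₀) / (1 − p₀).
PS = (0.666 − 0.371) / (1 − 0.371) = 0.295 / 0.629 ≈ 0.4690

PS ≈ 0.469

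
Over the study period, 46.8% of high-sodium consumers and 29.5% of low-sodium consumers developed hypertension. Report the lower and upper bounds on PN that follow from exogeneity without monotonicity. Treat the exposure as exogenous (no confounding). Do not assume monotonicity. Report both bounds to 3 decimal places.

0.370 ≤ PN ≤ 1.000

p₁ = 0.468, p₀ = 0.295.
Under exogeneity alone the bounds on PN are max{0,(p₁−p₀)/p₁} ≤ PN ≤ min{1,(1−p₀)/p₁}.
  lower = (p₁ − p₀)/p₁ = 0.173 / 0.468 ≈ 0.3697
  upper = min{1, (1 − p₀)/p₁} = 0.705 / 0.468 ≈ 1.5064 → capped at 1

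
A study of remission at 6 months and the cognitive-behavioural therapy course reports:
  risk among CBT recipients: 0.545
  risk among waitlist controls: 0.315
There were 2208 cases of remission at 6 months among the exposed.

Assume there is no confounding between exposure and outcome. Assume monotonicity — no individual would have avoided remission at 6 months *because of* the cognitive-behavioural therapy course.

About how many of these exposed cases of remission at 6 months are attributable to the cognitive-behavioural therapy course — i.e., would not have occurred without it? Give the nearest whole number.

about 932 cases

Let p₁ = 0.545, p₀ = 0.315.
PN = (p₁ − p₀)/p₁ = (0.545 − 0.315) / 0.545 ≈ 0.42202.
Attributable cases ≈ PN × (exposed cases) = 0.42202 × 2208 ≈ 931.82.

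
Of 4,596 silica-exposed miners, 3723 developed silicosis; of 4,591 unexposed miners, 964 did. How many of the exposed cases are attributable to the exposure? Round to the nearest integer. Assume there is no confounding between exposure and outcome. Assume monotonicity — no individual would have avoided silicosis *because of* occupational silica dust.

about 2758 cases

p₁ = P(outcome | exposed) = 3723/4596 = 0.81005
p₀ = P(outcome | unexposed) = 964/4591 = 0.20998
PN = (p₁ − p₀)/p₁ = (0.81005 − 0.20998) / 0.81005 ≈ 0.74079.
Attributable cases ≈ PN × (exposed cases) = 0.74079 × 3723 ≈ 2757.95.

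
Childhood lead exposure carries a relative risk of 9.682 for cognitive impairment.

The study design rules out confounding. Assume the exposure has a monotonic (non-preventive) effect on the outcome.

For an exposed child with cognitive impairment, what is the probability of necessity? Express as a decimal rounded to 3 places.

Under exogeneity and monotonicity, PN = (RR − 1) / RR = 1 − 1/RR.
PN = (9.682 − 1) / 9.682 = 8.682 / 9.682 ≈ 0.8967

PN ≈ 0.897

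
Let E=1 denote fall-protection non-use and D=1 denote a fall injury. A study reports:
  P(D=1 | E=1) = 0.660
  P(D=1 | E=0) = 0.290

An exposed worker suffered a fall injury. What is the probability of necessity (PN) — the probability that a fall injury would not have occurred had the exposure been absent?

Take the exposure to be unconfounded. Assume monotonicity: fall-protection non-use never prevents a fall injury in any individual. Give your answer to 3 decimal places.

PN ≈ 0.561

Let p₁ = 0.66, p₀ = 0.29.
Under exogeneity and monotonicity, PN = (p₁ − p₀) / p₁.
PN = (0.66 − 0.29) / 0.66 = 0.37 / 0.66 ≈ 0.5606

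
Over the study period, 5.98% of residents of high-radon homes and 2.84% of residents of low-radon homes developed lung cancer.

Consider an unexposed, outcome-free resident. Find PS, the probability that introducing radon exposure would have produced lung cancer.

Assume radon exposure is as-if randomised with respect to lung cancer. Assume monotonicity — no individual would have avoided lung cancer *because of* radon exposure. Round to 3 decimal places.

p₁ = 0.0598, p₀ = 0.0284.
Under exogeneity and monotonicity, PS = (p₁ − p₀) / (1 − p₀).
PS = (0.0598 − 0.0284) / (1 − 0.0284) = 0.0314 / 0.9716 ≈ 0.0323

PS ≈ 0.032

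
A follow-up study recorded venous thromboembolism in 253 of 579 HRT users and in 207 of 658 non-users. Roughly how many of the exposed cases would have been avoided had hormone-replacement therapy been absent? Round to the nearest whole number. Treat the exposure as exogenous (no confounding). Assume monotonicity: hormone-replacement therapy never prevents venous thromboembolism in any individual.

about 71 cases

p₁ = P(outcome | exposed) = 253/579 = 0.43696
p₀ = P(outcome | unexposed) = 207/658 = 0.31459
PN = (p₁ − p₀)/p₁ = (0.43696 − 0.31459) / 0.43696 ≈ 0.28005.
Attributable cases ≈ PN × (exposed cases) = 0.28005 × 253 ≈ 70.85.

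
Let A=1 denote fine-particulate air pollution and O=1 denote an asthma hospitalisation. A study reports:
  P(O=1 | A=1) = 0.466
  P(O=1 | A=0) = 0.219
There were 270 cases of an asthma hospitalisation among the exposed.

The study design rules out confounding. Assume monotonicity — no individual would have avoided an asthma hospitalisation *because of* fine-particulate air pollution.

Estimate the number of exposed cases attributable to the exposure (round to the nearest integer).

Let p₁ = 0.466, p₀ = 0.219.
PN = (p₁ − p₀)/p₁ = (0.466 − 0.219) / 0.466 ≈ 0.53004.
Attributable cases ≈ PN × (exposed cases) = 0.53004 × 270 ≈ 143.11.

about 143 cases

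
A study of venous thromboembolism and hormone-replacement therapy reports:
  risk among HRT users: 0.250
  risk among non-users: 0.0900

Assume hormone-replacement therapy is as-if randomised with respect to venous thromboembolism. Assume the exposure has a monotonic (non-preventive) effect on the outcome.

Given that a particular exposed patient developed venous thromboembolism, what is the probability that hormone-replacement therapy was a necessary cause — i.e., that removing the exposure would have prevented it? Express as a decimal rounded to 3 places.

Let p₁ = 0.25, p₀ = 0.09.
Under exogeneity and monotonicity, PN = (p₁ − p₀) / p₁.
PN = (0.25 − 0.09) / 0.25 = 0.16 / 0.25 ≈ 0.6400

PN ≈ 0.640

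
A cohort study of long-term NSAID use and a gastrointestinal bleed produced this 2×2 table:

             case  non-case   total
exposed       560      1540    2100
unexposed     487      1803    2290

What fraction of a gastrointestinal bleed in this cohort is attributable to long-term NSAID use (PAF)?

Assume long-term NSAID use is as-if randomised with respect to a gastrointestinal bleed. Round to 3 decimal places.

PAF ≈ 0.108

p₁ = P(outcome | exposed) = 560/2100 = 0.26667
p₀ = P(outcome | unexposed) = 487/2290 = 0.21266
Exposure prevalence π = 2100/4390 = 0.47836; overall risk P(Y=1) = 0.2385.
Under exogeneity, PAF = [P(Y=1) − p₀]/P(Y=1).
PAF = (0.2385 − 0.21266) / 0.2385 ≈ 0.1083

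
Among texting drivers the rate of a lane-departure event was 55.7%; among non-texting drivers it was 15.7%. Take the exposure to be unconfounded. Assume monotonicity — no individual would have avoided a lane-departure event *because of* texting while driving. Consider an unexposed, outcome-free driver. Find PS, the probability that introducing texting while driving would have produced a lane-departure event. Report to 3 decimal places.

PS ≈ 0.474

p₁ = 0.557, p₀ = 0.157.
Under exogeneity and monotonicity, PS = (p₁ − p₀) / (1 − p₀).
PS = (0.557 − 0.157) / (1 − 0.157) = 0.4 / 0.843 ≈ 0.4745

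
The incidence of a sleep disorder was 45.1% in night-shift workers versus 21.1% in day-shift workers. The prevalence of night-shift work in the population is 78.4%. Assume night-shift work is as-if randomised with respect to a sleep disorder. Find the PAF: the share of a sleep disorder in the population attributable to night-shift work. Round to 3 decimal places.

PAF ≈ 0.471

p₁ = 0.451, p₀ = 0.211.
Overall risk P(Y=1) = π·p₁ + (1−π)·p₀ = 0.784×0.451 + 0.216×0.211 = 0.39916.
Under exogeneity, PAF = [P(Y=1) − p₀] / P(Y=1).
PAF = (0.39916 − 0.211) / 0.39916 ≈ 0.4714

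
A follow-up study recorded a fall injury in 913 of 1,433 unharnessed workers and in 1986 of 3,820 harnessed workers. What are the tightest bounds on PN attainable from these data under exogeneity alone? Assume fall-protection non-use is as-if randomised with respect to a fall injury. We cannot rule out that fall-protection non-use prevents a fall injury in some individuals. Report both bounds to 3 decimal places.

p₁ = P(outcome | exposed) = 913/1433 = 0.63712
p₀ = P(outcome | unexposed) = 1986/3820 = 0.5199
Under exogeneity alone the bounds on PN are max{0,(p₁−p₀)/p₁} ≤ PN ≤ min{1,(1−p₀)/p₁}.
  lower = (p₁ − p₀)/p₁ = 0.11723 / 0.63712 ≈ 0.1840
  upper = min{1, (1 − p₀)/p₁} = 0.4801 / 0.63712 ≈ 0.7535

0.184 ≤ PN ≤ 0.754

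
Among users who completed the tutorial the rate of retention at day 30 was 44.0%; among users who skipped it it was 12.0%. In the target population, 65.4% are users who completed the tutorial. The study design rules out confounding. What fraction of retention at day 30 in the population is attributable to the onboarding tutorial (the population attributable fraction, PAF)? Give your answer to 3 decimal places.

p₁ = 0.44, p₀ = 0.12.
Overall risk P(Y=1) = π·p₁ + (1−π)·p₀ = 0.654×0.44 + 0.346×0.12 = 0.32928.
Under exogeneity, PAF = [P(Y=1) − p₀] / P(Y=1).
PAF = (0.32928 − 0.12) / 0.32928 ≈ 0.6356

PAF ≈ 0.636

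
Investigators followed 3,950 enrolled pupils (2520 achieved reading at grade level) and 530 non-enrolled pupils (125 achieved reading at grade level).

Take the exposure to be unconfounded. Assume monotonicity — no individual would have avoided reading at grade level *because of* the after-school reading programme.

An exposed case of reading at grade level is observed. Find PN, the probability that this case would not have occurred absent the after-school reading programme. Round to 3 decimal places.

PN ≈ 0.630

p₁ = P(outcome | exposed) = 2520/3950 = 0.63797
p₀ = P(outcome | unexposed) = 125/530 = 0.23585
Under exogeneity and monotonicity, PN = (p₁ − p₀) / p₁.
PN = (0.63797 − 0.23585) / 0.63797 = 0.40213 / 0.63797 ≈ 0.6303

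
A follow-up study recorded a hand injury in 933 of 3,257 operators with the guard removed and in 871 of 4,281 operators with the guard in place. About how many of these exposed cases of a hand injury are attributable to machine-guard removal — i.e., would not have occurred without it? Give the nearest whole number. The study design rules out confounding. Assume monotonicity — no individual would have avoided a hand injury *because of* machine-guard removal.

about 270 cases

p₁ = P(outcome | exposed) = 933/3257 = 0.28646
p₀ = P(outcome | unexposed) = 871/4281 = 0.20346
PN = (p₁ − p₀)/p₁ = (0.28646 − 0.20346) / 0.28646 ≈ 0.28975.
Attributable cases ≈ PN × (exposed cases) = 0.28975 × 933 ≈ 270.34.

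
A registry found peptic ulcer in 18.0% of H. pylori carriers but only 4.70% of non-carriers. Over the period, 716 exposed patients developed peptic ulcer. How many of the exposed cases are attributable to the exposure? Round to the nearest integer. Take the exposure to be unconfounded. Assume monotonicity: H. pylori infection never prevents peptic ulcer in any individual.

p₁ = 0.18, p₀ = 0.047.
PN = (p₁ − p₀)/p₁ = (0.18 − 0.047) / 0.18 ≈ 0.73889.
Attributable cases ≈ PN × (exposed cases) = 0.73889 × 716 ≈ 529.04.

about 529 cases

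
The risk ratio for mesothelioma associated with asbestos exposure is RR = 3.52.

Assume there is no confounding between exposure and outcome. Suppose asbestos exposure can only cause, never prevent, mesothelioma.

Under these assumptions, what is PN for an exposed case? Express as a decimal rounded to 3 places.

PN ≈ 0.716

Under exogeneity and monotonicity, PN = (RR − 1) / RR = 1 − 1/RR.
PN = (3.52 − 1) / 3.52 = 2.52 / 3.52 ≈ 0.7159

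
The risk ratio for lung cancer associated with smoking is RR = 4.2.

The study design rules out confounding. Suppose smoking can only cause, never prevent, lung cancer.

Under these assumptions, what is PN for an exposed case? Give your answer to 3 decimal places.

PN ≈ 0.762

Under exogeneity and monotonicity, PN = (RR − 1) / RR = 1 − 1/RR.
PN = (4.2 − 1) / 4.2 = 3.2 / 4.2 ≈ 0.7619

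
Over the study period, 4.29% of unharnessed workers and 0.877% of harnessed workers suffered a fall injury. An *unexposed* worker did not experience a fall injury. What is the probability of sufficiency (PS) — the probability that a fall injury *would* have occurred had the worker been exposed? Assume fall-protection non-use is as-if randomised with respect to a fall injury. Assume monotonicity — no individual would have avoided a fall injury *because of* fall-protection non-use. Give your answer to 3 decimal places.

p₁ = 0.0429, p₀ = 0.00877.
Under exogeneity and monotonicity, PS = (p₁ − p₀) / (1 − p₀).
PS = (0.0429 − 0.00877) / (1 − 0.00877) = 0.03413 / 0.99123 ≈ 0.0344

PS ≈ 0.034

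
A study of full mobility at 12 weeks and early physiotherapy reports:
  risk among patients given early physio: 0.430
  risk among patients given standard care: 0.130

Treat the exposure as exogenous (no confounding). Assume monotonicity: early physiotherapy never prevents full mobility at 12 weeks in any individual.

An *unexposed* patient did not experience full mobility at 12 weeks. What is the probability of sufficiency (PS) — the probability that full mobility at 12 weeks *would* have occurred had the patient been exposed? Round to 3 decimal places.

Let p₁ = 0.43, p₀ = 0.13.
Under exogeneity and monotonicity, PS = (p₁ − p₀) / (1 − p₀).
PS = (0.43 − 0.13) / (1 − 0.13) = 0.3 / 0.87 ≈ 0.3448

PS ≈ 0.345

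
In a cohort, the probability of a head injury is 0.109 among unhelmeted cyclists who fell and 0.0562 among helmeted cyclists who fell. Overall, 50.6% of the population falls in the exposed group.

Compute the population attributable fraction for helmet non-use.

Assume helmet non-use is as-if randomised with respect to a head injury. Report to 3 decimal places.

PAF ≈ 0.322

Let p₁ = 0.109, p₀ = 0.0562.
Overall risk P(Y=1) = π·p₁ + (1−π)·p₀ = 0.506×0.109 + 0.494×0.0562 = 0.082917.
Under exogeneity, PAF = [P(Y=1) − p₀] / P(Y=1).
PAF = (0.082917 − 0.0562) / 0.082917 ≈ 0.3222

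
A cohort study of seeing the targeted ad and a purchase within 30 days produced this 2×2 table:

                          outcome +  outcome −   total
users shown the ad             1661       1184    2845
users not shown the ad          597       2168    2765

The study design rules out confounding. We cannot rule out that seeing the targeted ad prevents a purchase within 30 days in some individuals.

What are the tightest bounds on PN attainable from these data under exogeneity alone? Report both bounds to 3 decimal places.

p₁ = P(outcome | exposed) = 1661/2845 = 0.58383
p₀ = P(outcome | unexposed) = 597/2765 = 0.21591
Under exogeneity alone the bounds on PN are max{0,(p₁−p₀)/p₁} ≤ PN ≤ min{1,(1−p₀)/p₁}.
  lower = (p₁ − p₀)/p₁ = 0.36792 / 0.58383 ≈ 0.6302
  upper = min{1, (1 − p₀)/p₁} = 0.78409 / 0.58383 ≈ 1.3430 → capped at 1

0.630 ≤ PN ≤ 1.000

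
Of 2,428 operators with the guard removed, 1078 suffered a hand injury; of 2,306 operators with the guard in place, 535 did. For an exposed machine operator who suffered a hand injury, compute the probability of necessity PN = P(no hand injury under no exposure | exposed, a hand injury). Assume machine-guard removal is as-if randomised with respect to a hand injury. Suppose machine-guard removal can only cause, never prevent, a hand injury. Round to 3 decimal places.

p₁ = P(outcome | exposed) = 1078/2428 = 0.44399
p₀ = P(outcome | unexposed) = 535/2306 = 0.232
Under exogeneity and monotonicity, PN = (p₁ − p₀) / p₁.
PN = (0.44399 − 0.232) / 0.44399 = 0.21198 / 0.44399 ≈ 0.4775

PN ≈ 0.477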